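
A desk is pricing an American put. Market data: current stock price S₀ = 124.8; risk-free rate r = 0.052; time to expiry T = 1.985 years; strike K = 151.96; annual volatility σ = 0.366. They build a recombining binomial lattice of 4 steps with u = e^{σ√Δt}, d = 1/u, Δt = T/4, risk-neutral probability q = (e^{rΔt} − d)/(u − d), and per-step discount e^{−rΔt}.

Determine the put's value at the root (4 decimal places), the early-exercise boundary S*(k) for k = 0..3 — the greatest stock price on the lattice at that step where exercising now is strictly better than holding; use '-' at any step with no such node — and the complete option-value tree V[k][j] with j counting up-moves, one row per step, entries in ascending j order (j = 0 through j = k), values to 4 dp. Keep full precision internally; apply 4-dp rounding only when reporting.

Δt=0.49625  u=1.29412  d=0.77273  q=0.48603  discount=0.97453
step 4 (expiry): payoffs max(K−S,0) = 107.4641 77.4409 27.1600 0.0000 0.0000
step 3: (k=3,j=0): S=57.5829, (K−S)⁺=94.3771, hold=90.5059 ⇒ V=94.3771 exercise | (k=3,j=1): S=96.4364, (K−S)⁺=55.5236, hold=51.6524 ⇒ V=55.5236 exercise | (k=3,j=2): S=161.5058, (K−S)⁺=0.0000, hold=13.6037 ⇒ V=13.6037 continue | (k=3,j=3): S=270.4801, (K−S)⁺=0.0000, hold=0.0000 ⇒ V=0.0000 continue  boundary S*=96.4364
step 2: (k=2,j=0): S=74.5191, (K−S)⁺=77.4409, hold=73.5698 ⇒ V=77.4409 exercise | (k=2,j=1): S=124.8000, (K−S)⁺=27.1600, hold=34.2537 ⇒ V=34.2537 continue | (k=2,j=2): S=209.0075, (K−S)⁺=0.0000, hold=6.8137 ⇒ V=6.8137 continue  boundary S*=74.5191
step 1: (k=1,j=0): S=96.4364, (K−S)⁺=55.5236, hold=55.0124 ⇒ V=55.5236 exercise | (k=1,j=1): S=161.5058, (K−S)⁺=0.0000, hold=20.3841 ⇒ V=20.3841 continue  boundary S*=96.4364
step 0: (k=0,j=0): S=124.8000, (K−S)⁺=27.1600, hold=37.4652 ⇒ V=37.4652 continue  boundary S*=-

price = 37.4652
boundary = - 96.4364 74.5191 96.4364
tree:
37.4652
55.5236 20.3841
77.4409 34.2537 6.8137
94.3771 55.5236 13.6037 0.0000
107.4641 77.4409 27.1600 0.0000 0.0000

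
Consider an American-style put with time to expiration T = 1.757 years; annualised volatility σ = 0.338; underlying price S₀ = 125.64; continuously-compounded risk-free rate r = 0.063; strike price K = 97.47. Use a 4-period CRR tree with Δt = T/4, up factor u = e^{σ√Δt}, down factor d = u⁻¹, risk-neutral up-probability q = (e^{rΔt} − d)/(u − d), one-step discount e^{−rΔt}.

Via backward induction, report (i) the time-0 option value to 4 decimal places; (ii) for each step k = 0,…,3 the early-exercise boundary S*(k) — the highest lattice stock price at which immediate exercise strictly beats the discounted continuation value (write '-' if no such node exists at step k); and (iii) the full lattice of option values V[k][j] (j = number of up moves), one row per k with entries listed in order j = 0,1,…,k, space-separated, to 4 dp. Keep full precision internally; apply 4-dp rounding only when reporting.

params: Δt=0.43925 u=1.25109 d=0.79931 q=0.50634 e^(-rΔt)=0.97271
t_4 payoffs: 46.1865 17.2000 0.0000 0.0000 0.0000
t_3: node(3,0) S=64.1602 payoff=33.3098 vs cont=30.6495 → 33.3098 [stop]  node(3,1) S=100.4247 payoff=0.0000 vs cont=8.2593 → 8.2593 [wait]  node(3,2) S=157.1866 payoff=0.0000 vs cont=0.0000 → 0.0000 [wait]  node(3,3) S=246.0313 payoff=0.0000 vs cont=0.0000 → 0.0000 [wait]  ⇒ S*(3)=64.1602
t_2: node(2,0) S=80.2700 payoff=17.2000 vs cont=20.0628 → 20.0628 [wait]  node(2,1) S=125.6400 payoff=0.0000 vs cont=3.9660 → 3.9660 [wait]  node(2,2) S=196.6540 payoff=0.0000 vs cont=0.0000 → 0.0000 [wait]  ⇒ S*(2)=-
t_1: node(1,0) S=100.4247 payoff=0.0000 vs cont=11.5873 → 11.5873 [wait]  node(1,1) S=157.1866 payoff=0.0000 vs cont=1.9044 → 1.9044 [wait]  ⇒ S*(1)=-
t_0: node(0,0) S=125.6400 payoff=0.0000 vs cont=6.5020 → 6.5020 [wait]  ⇒ S*(0)=-

price = 6.5020
boundary = - - - 64.1602
tree:
6.5020
11.5873 1.9044
20.0628 3.9660 0.0000
33.3098 8.2593 0.0000 0.0000
46.1865 17.2000 0.0000 0.0000 0.0000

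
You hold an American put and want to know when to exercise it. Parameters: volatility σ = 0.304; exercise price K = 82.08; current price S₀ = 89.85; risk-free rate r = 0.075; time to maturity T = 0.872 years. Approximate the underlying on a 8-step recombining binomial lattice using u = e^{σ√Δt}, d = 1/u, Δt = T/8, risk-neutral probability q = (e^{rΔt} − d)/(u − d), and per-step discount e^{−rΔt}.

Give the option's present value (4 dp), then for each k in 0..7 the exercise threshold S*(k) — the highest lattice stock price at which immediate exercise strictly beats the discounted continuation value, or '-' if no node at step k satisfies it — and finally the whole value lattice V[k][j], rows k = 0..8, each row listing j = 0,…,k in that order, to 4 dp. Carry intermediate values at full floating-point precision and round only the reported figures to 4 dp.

Δt=0.10900  u=1.10558  d=0.90451  q=0.51575  discount=0.99186
step 8 (expiry): payoffs max(K−S,0) = 41.8258 32.8775 21.9399 8.5709 0.0000 0.0000 0.0000 0.0000 0.0000
step 7: (k=7,j=0): S=44.5040, (K−S)⁺=37.5760, hold=36.9077 ⇒ V=37.5760 exercise | (k=7,j=1): S=54.3971, (K−S)⁺=27.6829, hold=27.0146 ⇒ V=27.6829 exercise | (k=7,j=2): S=66.4895, (K−S)⁺=15.5905, hold=14.9223 ⇒ V=15.5905 exercise | (k=7,j=3): S=81.2699, (K−S)⁺=0.8101, hold=4.1166 ⇒ V=4.1166 continue | (k=7,j=4): S=99.3360, (K−S)⁺=0.0000, hold=0.0000 ⇒ V=0.0000 continue | (k=7,j=5): S=121.4181, (K−S)⁺=0.0000, hold=0.0000 ⇒ V=0.0000 continue | (k=7,j=6): S=148.4090, (K−S)⁺=0.0000, hold=0.0000 ⇒ V=0.0000 continue | (k=7,j=7): S=181.3999, (K−S)⁺=0.0000, hold=0.0000 ⇒ V=0.0000 continue  boundary S*=66.4895
step 6: (k=6,j=0): S=49.2025, (K−S)⁺=32.8775, hold=32.2092 ⇒ V=32.8775 exercise | (k=6,j=1): S=60.1401, (K−S)⁺=21.9399, hold=21.2716 ⇒ V=21.9399 exercise | (k=6,j=2): S=73.5091, (K−S)⁺=8.5709, hold=9.5941 ⇒ V=9.5941 continue | (k=6,j=3): S=89.8500, (K−S)⁺=0.0000, hold=1.9772 ⇒ V=1.9772 continue | (k=6,j=4): S=109.8234, (K−S)⁺=0.0000, hold=0.0000 ⇒ V=0.0000 continue | (k=6,j=5): S=134.2369, (K−S)⁺=0.0000, hold=0.0000 ⇒ V=0.0000 continue | (k=6,j=6): S=164.0773, (K−S)⁺=0.0000, hold=0.0000 ⇒ V=0.0000 continue  boundary S*=60.1401
step 5: (k=5,j=0): S=54.3971, (K−S)⁺=27.6829, hold=27.0146 ⇒ V=27.6829 exercise | (k=5,j=1): S=66.4895, (K−S)⁺=15.5905, hold=15.4457 ⇒ V=15.5905 exercise | (k=5,j=2): S=81.2699, (K−S)⁺=0.8101, hold=5.6195 ⇒ V=5.6195 continue | (k=5,j=3): S=99.3360, (K−S)⁺=0.0000, hold=0.9497 ⇒ V=0.9497 continue | (k=5,j=4): S=121.4181, (K−S)⁺=0.0000, hold=0.0000 ⇒ V=0.0000 continue | (k=5,j=5): S=148.4090, (K−S)⁺=0.0000, hold=0.0000 ⇒ V=0.0000 continue  boundary S*=66.4895
step 4: (k=4,j=0): S=60.1401, (K−S)⁺=21.9399, hold=21.2716 ⇒ V=21.9399 exercise | (k=4,j=1): S=73.5091, (K−S)⁺=8.5709, hold=10.3629 ⇒ V=10.3629 continue | (k=4,j=2): S=89.8500, (K−S)⁺=0.0000, hold=3.1849 ⇒ V=3.1849 continue | (k=4,j=3): S=109.8234, (K−S)⁺=0.0000, hold=0.4561 ⇒ V=0.4561 continue | (k=4,j=4): S=134.2369, (K−S)⁺=0.0000, hold=0.0000 ⇒ V=0.0000 continue  boundary S*=60.1401
step 3: (k=3,j=0): S=66.4895, (K−S)⁺=15.5905, hold=15.8390 ⇒ V=15.8390 continue | (k=3,j=1): S=81.2699, (K−S)⁺=0.8101, hold=6.6066 ⇒ V=6.6066 continue | (k=3,j=2): S=99.3360, (K−S)⁺=0.0000, hold=1.7630 ⇒ V=1.7630 continue | (k=3,j=3): S=121.4181, (K−S)⁺=0.0000, hold=0.2191 ⇒ V=0.2191 continue  boundary S*=-
step 2: (k=2,j=0): S=73.5091, (K−S)⁺=8.5709, hold=10.9871 ⇒ V=10.9871 continue | (k=2,j=1): S=89.8500, (K−S)⁺=0.0000, hold=4.0751 ⇒ V=4.0751 continue | (k=2,j=2): S=109.8234, (K−S)⁺=0.0000, hold=0.9589 ⇒ V=0.9589 continue  boundary S*=-
step 1: (k=1,j=0): S=81.2699, (K−S)⁺=0.8101, hold=7.3618 ⇒ V=7.3618 continue | (k=1,j=1): S=99.3360, (K−S)⁺=0.0000, hold=2.4478 ⇒ V=2.4478 continue  boundary S*=-
step 0: (k=0,j=0): S=89.8500, (K−S)⁺=0.0000, hold=4.7881 ⇒ V=4.7881 continue  boundary S*=-

price = 4.7881
boundary = - - - - 60.1401 66.4895 60.1401 66.4895
tree:
4.7881
7.3618 2.4478
10.9871 4.0751 0.9589
15.8390 6.6066 1.7630 0.2191
21.9399 10.3629 3.1849 0.4561 0.0000
27.6829 15.5905 5.6195 0.9497 0.0000 0.0000
32.8775 21.9399 9.5941 1.9772 0.0000 0.0000 0.0000
37.5760 27.6829 15.5905 4.1166 0.0000 0.0000 0.0000 0.0000
41.8258 32.8775 21.9399 8.5709 0.0000 0.0000 0.0000 0.0000 0.0000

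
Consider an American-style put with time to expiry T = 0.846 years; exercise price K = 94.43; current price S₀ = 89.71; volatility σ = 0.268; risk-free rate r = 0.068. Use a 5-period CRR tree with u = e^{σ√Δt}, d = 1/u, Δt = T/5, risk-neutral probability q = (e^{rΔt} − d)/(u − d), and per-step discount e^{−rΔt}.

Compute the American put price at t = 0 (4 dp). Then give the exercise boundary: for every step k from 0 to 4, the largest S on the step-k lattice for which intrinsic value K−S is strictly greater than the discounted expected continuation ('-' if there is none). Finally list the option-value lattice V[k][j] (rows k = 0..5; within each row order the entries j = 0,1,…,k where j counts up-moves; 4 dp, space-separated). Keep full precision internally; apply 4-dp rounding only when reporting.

Δt=0.16920, u=1.11654, d=0.89562, q=0.52485, disc=e^(-rΔt)=0.98856
k=5 terminal: V=max(K-S,0) → 42.7336 29.9816 14.0839 0.0000 0.0000 0.0000
k=4: j=0 S=57.7213 intr=36.7087 cont=35.6284 V=36.7087[EX]; j=1 S=71.9596 intr=22.4704 cont=21.3902 V=22.4704[EX]; j=2 S=89.7100 intr=4.7200 cont=6.6154 V=6.6154[hold]; j=3 S=111.8390 intr=0.0000 cont=0.0000 V=0.0000[hold]; j=4 S=139.4266 intr=0.0000 cont=0.0000 V=0.0000[hold]  S*(4)=71.9596
k=3: j=0 S=64.4484 intr=29.9816 cont=28.9013 V=29.9816[EX]; j=1 S=80.3461 intr=14.0839 cont=13.9871 V=14.0839[EX]; j=2 S=100.1652 intr=0.0000 cont=3.1074 V=3.1074[hold]; j=3 S=124.8732 intr=0.0000 cont=0.0000 V=0.0000[hold]  S*(3)=80.3461
k=2: j=0 S=71.9596 intr=22.4704 cont=21.3902 V=22.4704[EX]; j=1 S=89.7100 intr=4.7200 cont=8.2277 V=8.2277[hold]; j=2 S=111.8390 intr=0.0000 cont=1.4596 V=1.4596[hold]  S*(2)=71.9596
k=1: j=0 S=80.3461 intr=14.0839 cont=14.8236 V=14.8236[hold]; j=1 S=100.1652 intr=0.0000 cont=4.6220 V=4.6220[hold]  S*(1)=-
k=0: j=0 S=89.7100 intr=4.7200 cont=9.3610 V=9.3610[hold]  S*(0)=-

price = 9.3610
boundary = - - 71.9596 80.3461 71.9596
tree:
9.3610
14.8236 4.6220
22.4704 8.2277 1.4596
29.9816 14.0839 3.1074 0.0000
36.7087 22.4704 6.6154 0.0000 0.0000
42.7336 29.9816 14.0839 0.0000 0.0000 0.0000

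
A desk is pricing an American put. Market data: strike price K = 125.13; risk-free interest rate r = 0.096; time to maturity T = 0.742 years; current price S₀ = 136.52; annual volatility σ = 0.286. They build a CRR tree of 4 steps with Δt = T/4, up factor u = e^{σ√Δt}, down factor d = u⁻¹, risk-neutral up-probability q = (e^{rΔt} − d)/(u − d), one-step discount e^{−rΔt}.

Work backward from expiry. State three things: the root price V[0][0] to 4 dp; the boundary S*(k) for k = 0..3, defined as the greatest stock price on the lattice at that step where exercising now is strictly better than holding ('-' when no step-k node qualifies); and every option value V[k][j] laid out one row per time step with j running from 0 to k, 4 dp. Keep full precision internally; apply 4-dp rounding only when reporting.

price = 5.5153
boundary = - - 106.7097 94.3426
tree:
5.5153
10.2730 1.6777
18.4203 3.7288 0.0000
30.7874 8.2877 0.0000 0.0000
41.7212 18.4203 0.0000 0.0000 0.0000

params: Δt=0.18550 u=1.13109 d=0.88411 q=0.54199 e^(-rΔt)=0.98235
t_4 payoffs: 41.7212 18.4203 0.0000 0.0000 0.0000
t_3: node(3,0) S=94.3426 payoff=30.7874 vs cont=28.5788 → 30.7874 [stop]  node(3,1) S=120.6980 payoff=4.4320 vs cont=8.2877 → 8.2877 [wait]  node(3,2) S=154.4160 payoff=0.0000 vs cont=0.0000 → 0.0000 [wait]  node(3,3) S=197.5535 payoff=0.0000 vs cont=0.0000 → 0.0000 [wait]  ⇒ S*(3)=94.3426
t_2: node(2,0) S=106.7097 payoff=18.4203 vs cont=18.2646 → 18.4203 [stop]  node(2,1) S=136.5200 payoff=0.0000 vs cont=3.7288 → 3.7288 [wait]  node(2,2) S=174.6580 payoff=0.0000 vs cont=0.0000 → 0.0000 [wait]  ⇒ S*(2)=106.7097
t_1: node(1,0) S=120.6980 payoff=4.4320 vs cont=10.2730 → 10.2730 [wait]  node(1,1) S=154.4160 payoff=0.0000 vs cont=1.6777 → 1.6777 [wait]  ⇒ S*(1)=-
t_0: node(0,0) S=136.5200 payoff=0.0000 vs cont=5.5153 → 5.5153 [wait]  ⇒ S*(0)=-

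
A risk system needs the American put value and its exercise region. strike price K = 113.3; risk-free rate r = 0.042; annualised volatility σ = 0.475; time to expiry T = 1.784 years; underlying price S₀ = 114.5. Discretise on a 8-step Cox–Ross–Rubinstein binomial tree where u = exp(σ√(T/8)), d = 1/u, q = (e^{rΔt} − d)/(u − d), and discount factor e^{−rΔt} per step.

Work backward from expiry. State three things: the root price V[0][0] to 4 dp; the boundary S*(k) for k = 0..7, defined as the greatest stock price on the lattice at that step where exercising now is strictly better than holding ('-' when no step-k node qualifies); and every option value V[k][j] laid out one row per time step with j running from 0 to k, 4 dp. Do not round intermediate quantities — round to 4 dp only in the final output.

price = 23.4140
boundary = - - - 58.4194 46.6811 58.4194 73.1094 91.4933
tree:
23.4140
32.1546 13.8298
42.7801 20.5781 6.3441
54.8806 29.7215 10.4729 1.7214
66.6189 41.3549 16.9361 3.2475 0.0000
75.9986 54.8806 26.6274 6.1268 0.0000 0.0000
83.4936 66.6189 40.1906 11.5587 0.0000 0.0000 0.0000
89.4827 75.9986 54.8806 21.8067 0.0000 0.0000 0.0000 0.0000
94.2683 83.4936 66.6189 40.1906 0.0000 0.0000 0.0000 0.0000 0.0000

Δt=0.22300  u=1.25146  d=0.79907  q=0.46496  discount=0.99068
step 8 (expiry): payoffs max(K−S,0) = 94.2683 83.4936 66.6189 40.1906 0.0000 0.0000 0.0000 0.0000 0.0000
step 7: (k=7,j=0): S=23.8173, (K−S)⁺=89.4827, hold=88.4264 ⇒ V=89.4827 exercise | (k=7,j=1): S=37.3014, (K−S)⁺=75.9986, hold=74.9424 ⇒ V=75.9986 exercise | (k=7,j=2): S=58.4194, (K−S)⁺=54.8806, hold=53.8243 ⇒ V=54.8806 exercise | (k=7,j=3): S=91.4933, (K−S)⁺=21.8067, hold=21.3032 ⇒ V=21.8067 exercise | (k=7,j=4): S=143.2919, (K−S)⁺=0.0000, hold=0.0000 ⇒ V=0.0000 continue | (k=7,j=5): S=224.4158, (K−S)⁺=0.0000, hold=0.0000 ⇒ V=0.0000 continue | (k=7,j=6): S=351.4678, (K−S)⁺=0.0000, hold=0.0000 ⇒ V=0.0000 continue | (k=7,j=7): S=550.4496, (K−S)⁺=0.0000, hold=0.0000 ⇒ V=0.0000 continue  boundary S*=91.4933
step 6: (k=6,j=0): S=29.8064, (K−S)⁺=83.4936, hold=82.4374 ⇒ V=83.4936 exercise | (k=6,j=1): S=46.6811, (K−S)⁺=66.6189, hold=65.5626 ⇒ V=66.6189 exercise | (k=6,j=2): S=73.1094, (K−S)⁺=40.1906, hold=39.1343 ⇒ V=40.1906 exercise | (k=6,j=3): S=114.5000, (K−S)⁺=0.0000, hold=11.5587 ⇒ V=11.5587 continue | (k=6,j=4): S=179.3236, (K−S)⁺=0.0000, hold=0.0000 ⇒ V=0.0000 continue | (k=6,j=5): S=280.8468, (K−S)⁺=0.0000, hold=0.0000 ⇒ V=0.0000 continue | (k=6,j=6): S=439.8469, (K−S)⁺=0.0000, hold=0.0000 ⇒ V=0.0000 continue  boundary S*=73.1094
step 5: (k=5,j=0): S=37.3014, (K−S)⁺=75.9986, hold=74.9424 ⇒ V=75.9986 exercise | (k=5,j=1): S=58.4194, (K−S)⁺=54.8806, hold=53.8243 ⇒ V=54.8806 exercise | (k=5,j=2): S=91.4933, (K−S)⁺=21.8067, hold=26.6274 ⇒ V=26.6274 continue | (k=5,j=3): S=143.2919, (K−S)⁺=0.0000, hold=6.1268 ⇒ V=6.1268 continue | (k=5,j=4): S=224.4158, (K−S)⁺=0.0000, hold=0.0000 ⇒ V=0.0000 continue | (k=5,j=5): S=351.4678, (K−S)⁺=0.0000, hold=0.0000 ⇒ V=0.0000 continue  boundary S*=58.4194
step 4: (k=4,j=0): S=46.6811, (K−S)⁺=66.6189, hold=65.5626 ⇒ V=66.6189 exercise | (k=4,j=1): S=73.1094, (K−S)⁺=40.1906, hold=41.3549 ⇒ V=41.3549 continue | (k=4,j=2): S=114.5000, (K−S)⁺=0.0000, hold=16.9361 ⇒ V=16.9361 continue | (k=4,j=3): S=179.3236, (K−S)⁺=0.0000, hold=3.2475 ⇒ V=3.2475 continue | (k=4,j=4): S=280.8468, (K−S)⁺=0.0000, hold=0.0000 ⇒ V=0.0000 continue  boundary S*=46.6811
step 3: (k=3,j=0): S=58.4194, (K−S)⁺=54.8806, hold=54.3607 ⇒ V=54.8806 exercise | (k=3,j=1): S=91.4933, (K−S)⁺=21.8067, hold=29.7215 ⇒ V=29.7215 continue | (k=3,j=2): S=143.2919, (K−S)⁺=0.0000, hold=10.4729 ⇒ V=10.4729 continue | (k=3,j=3): S=224.4158, (K−S)⁺=0.0000, hold=1.7214 ⇒ V=1.7214 continue  boundary S*=58.4194
step 2: (k=2,j=0): S=73.1094, (K−S)⁺=40.1906, hold=42.7801 ⇒ V=42.7801 continue | (k=2,j=1): S=114.5000, (K−S)⁺=0.0000, hold=20.5781 ⇒ V=20.5781 continue | (k=2,j=2): S=179.3236, (K−S)⁺=0.0000, hold=6.3441 ⇒ V=6.3441 continue  boundary S*=-
step 1: (k=1,j=0): S=91.4933, (K−S)⁺=21.8067, hold=32.1546 ⇒ V=32.1546 continue | (k=1,j=1): S=143.2919, (K−S)⁺=0.0000, hold=13.8298 ⇒ V=13.8298 continue  boundary S*=-
step 0: (k=0,j=0): S=114.5000, (K−S)⁺=0.0000, hold=23.4140 ⇒ V=23.4140 continue  boundary S*=-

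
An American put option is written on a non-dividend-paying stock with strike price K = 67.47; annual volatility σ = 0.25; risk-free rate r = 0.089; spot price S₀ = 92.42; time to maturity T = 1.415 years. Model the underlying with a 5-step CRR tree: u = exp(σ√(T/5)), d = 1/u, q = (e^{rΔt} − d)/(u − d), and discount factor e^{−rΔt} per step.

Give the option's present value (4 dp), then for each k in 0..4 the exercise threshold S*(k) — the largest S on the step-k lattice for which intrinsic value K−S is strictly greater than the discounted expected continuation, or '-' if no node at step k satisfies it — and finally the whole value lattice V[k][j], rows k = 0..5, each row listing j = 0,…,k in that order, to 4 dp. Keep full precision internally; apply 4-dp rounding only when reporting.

Δt=0.28300  u=1.14224  d=0.87547  q=0.56241  discount=0.97513
step 5 (expiry): payoffs max(K−S,0) = 19.9395 5.4560 0.0000 0.0000 0.0000 0.0000
step 4: (k=4,j=0): S=54.2914, (K−S)⁺=13.1786, hold=11.5004 ⇒ V=13.1786 exercise | (k=4,j=1): S=70.8351, (K−S)⁺=0.0000, hold=2.3281 ⇒ V=2.3281 continue | (k=4,j=2): S=92.4200, (K−S)⁺=0.0000, hold=0.0000 ⇒ V=0.0000 continue | (k=4,j=3): S=120.5823, (K−S)⁺=0.0000, hold=0.0000 ⇒ V=0.0000 continue | (k=4,j=4): S=157.3261, (K−S)⁺=0.0000, hold=0.0000 ⇒ V=0.0000 continue  boundary S*=54.2914
step 3: (k=3,j=0): S=62.0140, (K−S)⁺=5.4560, hold=6.9001 ⇒ V=6.9001 continue | (k=3,j=1): S=80.9109, (K−S)⁺=0.0000, hold=0.9934 ⇒ V=0.9934 continue | (k=3,j=2): S=105.5661, (K−S)⁺=0.0000, hold=0.0000 ⇒ V=0.0000 continue | (k=3,j=3): S=137.7343, (K−S)⁺=0.0000, hold=0.0000 ⇒ V=0.0000 continue  boundary S*=-
step 2: (k=2,j=0): S=70.8351, (K−S)⁺=0.0000, hold=3.4891 ⇒ V=3.4891 continue | (k=2,j=1): S=92.4200, (K−S)⁺=0.0000, hold=0.4239 ⇒ V=0.4239 continue | (k=2,j=2): S=120.5823, (K−S)⁺=0.0000, hold=0.0000 ⇒ V=0.0000 continue  boundary S*=-
step 1: (k=1,j=0): S=80.9109, (K−S)⁺=0.0000, hold=1.7213 ⇒ V=1.7213 continue | (k=1,j=1): S=105.5661, (K−S)⁺=0.0000, hold=0.1809 ⇒ V=0.1809 continue  boundary S*=-
step 0: (k=0,j=0): S=92.4200, (K−S)⁺=0.0000, hold=0.8337 ⇒ V=0.8337 continue  boundary S*=-

price = 0.8337
boundary = - - - - 54.2914
tree:
0.8337
1.7213 0.1809
3.4891 0.4239 0.0000
6.9001 0.9934 0.0000 0.0000
13.1786 2.3281 0.0000 0.0000 0.0000
19.9395 5.4560 0.0000 0.0000 0.0000 0.0000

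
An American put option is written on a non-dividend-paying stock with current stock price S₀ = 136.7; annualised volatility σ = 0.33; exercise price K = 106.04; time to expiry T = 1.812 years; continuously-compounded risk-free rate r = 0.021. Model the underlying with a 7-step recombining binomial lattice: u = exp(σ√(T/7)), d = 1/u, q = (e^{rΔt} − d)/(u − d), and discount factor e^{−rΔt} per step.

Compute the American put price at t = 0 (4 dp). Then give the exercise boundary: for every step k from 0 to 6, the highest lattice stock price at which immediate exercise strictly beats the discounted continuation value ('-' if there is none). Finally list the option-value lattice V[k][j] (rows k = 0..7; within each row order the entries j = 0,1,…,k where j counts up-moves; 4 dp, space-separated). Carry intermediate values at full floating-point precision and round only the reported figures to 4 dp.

price = 8.2299
boundary = - - - - - 59.0451 69.8395
tree:
8.2299
12.5150 3.5747
18.5129 6.0105 0.9158
26.4615 9.9151 1.7515 0.0000
36.2270 15.9408 3.3497 0.0000 0.0000
46.9949 24.7077 6.4064 0.0000 0.0000 0.0000
56.1209 36.2005 12.2523 0.0000 0.0000 0.0000 0.0000
63.8363 46.9949 23.4328 0.0000 0.0000 0.0000 0.0000 0.0000

Δt=0.25886, u=1.18282, d=0.84544, q=0.47428, disc=e^(-rΔt)=0.99458
k=7 terminal: V=max(K-S,0) → 63.8363 46.9949 23.4328 0.0000 0.0000 0.0000 0.0000 0.0000
k=6: j=0 S=49.9191 intr=56.1209 cont=55.5460 V=56.1209[EX]; j=1 S=69.8395 intr=36.2005 cont=35.6257 V=36.2005[EX]; j=2 S=97.7090 intr=8.3310 cont=12.2523 V=12.2523[hold]; j=3 S=136.7000 intr=0.0000 cont=0.0000 V=0.0000[hold]; j=4 S=191.2504 intr=0.0000 cont=0.0000 V=0.0000[hold]; j=5 S=267.5693 intr=0.0000 cont=0.0000 V=0.0000[hold]; j=6 S=374.3433 intr=0.0000 cont=0.0000 V=0.0000[hold]  S*(6)=69.8395
k=5: j=0 S=59.0451 intr=46.9949 cont=46.4200 V=46.9949[EX]; j=1 S=82.6072 intr=23.4328 cont=24.7077 V=24.7077[hold]; j=2 S=115.5717 intr=0.0000 cont=6.4064 V=6.4064[hold]; j=3 S=161.6908 intr=0.0000 cont=0.0000 V=0.0000[hold]; j=4 S=226.2139 intr=0.0000 cont=0.0000 V=0.0000[hold]; j=5 S=316.4850 intr=0.0000 cont=0.0000 V=0.0000[hold]  S*(5)=59.0451
k=4: j=0 S=69.8395 intr=36.2005 cont=36.2270 V=36.2270[hold]; j=1 S=97.7090 intr=8.3310 cont=15.9408 V=15.9408[hold]; j=2 S=136.7000 intr=0.0000 cont=3.3497 V=3.3497[hold]; j=3 S=191.2504 intr=0.0000 cont=0.0000 V=0.0000[hold]; j=4 S=267.5693 intr=0.0000 cont=0.0000 V=0.0000[hold]  S*(4)=-
k=3: j=0 S=82.6072 intr=23.4328 cont=26.4615 V=26.4615[hold]; j=1 S=115.5717 intr=0.0000 cont=9.9151 V=9.9151[hold]; j=2 S=161.6908 intr=0.0000 cont=1.7515 V=1.7515[hold]; j=3 S=226.2139 intr=0.0000 cont=0.0000 V=0.0000[hold]  S*(3)=-
k=2: j=0 S=97.7090 intr=8.3310 cont=18.5129 V=18.5129[hold]; j=1 S=136.7000 intr=0.0000 cont=6.0105 V=6.0105[hold]; j=2 S=191.2504 intr=0.0000 cont=0.9158 V=0.9158[hold]  S*(2)=-
k=1: j=0 S=115.5717 intr=0.0000 cont=12.5150 V=12.5150[hold]; j=1 S=161.6908 intr=0.0000 cont=3.5747 V=3.5747[hold]  S*(1)=-
k=0: j=0 S=136.7000 intr=0.0000 cont=8.2299 V=8.2299[hold]  S*(0)=-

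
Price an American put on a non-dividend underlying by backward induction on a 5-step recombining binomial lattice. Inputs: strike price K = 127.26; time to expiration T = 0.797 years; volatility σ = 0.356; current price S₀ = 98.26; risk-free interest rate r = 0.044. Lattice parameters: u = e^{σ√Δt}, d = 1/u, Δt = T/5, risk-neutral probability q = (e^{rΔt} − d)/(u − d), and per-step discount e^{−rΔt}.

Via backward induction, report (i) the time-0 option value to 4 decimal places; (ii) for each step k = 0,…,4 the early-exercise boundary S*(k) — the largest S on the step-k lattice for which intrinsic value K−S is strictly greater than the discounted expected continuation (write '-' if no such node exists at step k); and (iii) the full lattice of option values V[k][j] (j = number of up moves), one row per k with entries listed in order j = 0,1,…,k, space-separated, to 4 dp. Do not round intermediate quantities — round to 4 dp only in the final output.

price = 31.3243
boundary = - 85.2411 73.9472 85.2411 98.2600
tree:
31.3243
42.0189 20.6082
53.3128 30.1337 10.9588
63.1103 42.0189 18.1574 3.6001
71.6098 53.3128 29.0000 7.0975 0.0000
78.9831 63.1103 42.0189 13.9928 0.0000 0.0000

Δt=0.15940  u=1.15273  d=0.86751  q=0.48920  discount=0.99301
step 5 (expiry): payoffs max(K−S,0) = 78.9831 63.1103 42.0189 13.9928 0.0000 0.0000
step 4: (k=4,j=0): S=55.6502, (K−S)⁺=71.6098, hold=70.7204 ⇒ V=71.6098 exercise | (k=4,j=1): S=73.9472, (K−S)⁺=53.3128, hold=52.4234 ⇒ V=53.3128 exercise | (k=4,j=2): S=98.2600, (K−S)⁺=29.0000, hold=28.1106 ⇒ V=29.0000 exercise | (k=4,j=3): S=130.5665, (K−S)⁺=0.0000, hold=7.0975 ⇒ V=7.0975 continue | (k=4,j=4): S=173.4949, (K−S)⁺=0.0000, hold=0.0000 ⇒ V=0.0000 continue  boundary S*=98.2600
step 3: (k=3,j=0): S=64.1497, (K−S)⁺=63.1103, hold=62.2209 ⇒ V=63.1103 exercise | (k=3,j=1): S=85.2411, (K−S)⁺=42.0189, hold=41.1294 ⇒ V=42.0189 exercise | (k=3,j=2): S=113.2672, (K−S)⁺=13.9928, hold=18.1574 ⇒ V=18.1574 continue | (k=3,j=3): S=150.5079, (K−S)⁺=0.0000, hold=3.6001 ⇒ V=3.6001 continue  boundary S*=85.2411
step 2: (k=2,j=0): S=73.9472, (K−S)⁺=53.3128, hold=52.4234 ⇒ V=53.3128 exercise | (k=2,j=1): S=98.2600, (K−S)⁺=29.0000, hold=30.1337 ⇒ V=30.1337 continue | (k=2,j=2): S=130.5665, (K−S)⁺=0.0000, hold=10.9588 ⇒ V=10.9588 continue  boundary S*=73.9472
step 1: (k=1,j=0): S=85.2411, (K−S)⁺=42.0189, hold=41.6802 ⇒ V=42.0189 exercise | (k=1,j=1): S=113.2672, (K−S)⁺=13.9928, hold=20.6082 ⇒ V=20.6082 continue  boundary S*=85.2411
step 0: (k=0,j=0): S=98.2600, (K−S)⁺=29.0000, hold=31.3243 ⇒ V=31.3243 continue  boundary S*=-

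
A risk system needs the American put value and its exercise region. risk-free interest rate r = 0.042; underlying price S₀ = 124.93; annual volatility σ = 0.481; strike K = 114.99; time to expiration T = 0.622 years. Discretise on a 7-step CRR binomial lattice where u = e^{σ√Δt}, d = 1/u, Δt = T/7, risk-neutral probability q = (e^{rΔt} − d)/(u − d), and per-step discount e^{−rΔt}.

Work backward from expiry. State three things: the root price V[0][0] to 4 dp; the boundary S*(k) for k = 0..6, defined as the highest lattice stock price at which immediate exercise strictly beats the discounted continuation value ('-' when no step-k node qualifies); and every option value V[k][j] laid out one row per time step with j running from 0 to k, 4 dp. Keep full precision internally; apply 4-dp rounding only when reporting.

Δt=0.08886  u=1.15417  d=0.86642  q=0.47721  discount=0.99627
step 7 (expiry): payoffs max(K−S,0) = 69.1990 53.9915 33.7335 6.7476 0.0000 0.0000 0.0000 0.0000
step 6: (k=6,j=0): S=52.8506, (K−S)⁺=62.1394, hold=61.7111 ⇒ V=62.1394 exercise | (k=6,j=1): S=70.4026, (K−S)⁺=44.5874, hold=44.1591 ⇒ V=44.5874 exercise | (k=6,j=2): S=93.7838, (K−S)⁺=21.2062, hold=20.7779 ⇒ V=21.2062 exercise | (k=6,j=3): S=124.9300, (K−S)⁺=0.0000, hold=3.5145 ⇒ V=3.5145 continue | (k=6,j=4): S=166.4201, (K−S)⁺=0.0000, hold=0.0000 ⇒ V=0.0000 continue | (k=6,j=5): S=221.6894, (K−S)⁺=0.0000, hold=0.0000 ⇒ V=0.0000 continue | (k=6,j=6): S=295.3139, (K−S)⁺=0.0000, hold=0.0000 ⇒ V=0.0000 continue  boundary S*=93.7838
step 5: (k=5,j=0): S=60.9985, (K−S)⁺=53.9915, hold=53.5632 ⇒ V=53.9915 exercise | (k=5,j=1): S=81.2565, (K−S)⁺=33.7335, hold=33.3051 ⇒ V=33.7335 exercise | (k=5,j=2): S=108.2424, (K−S)⁺=6.7476, hold=12.7160 ⇒ V=12.7160 continue | (k=5,j=3): S=144.1904, (K−S)⁺=0.0000, hold=1.8305 ⇒ V=1.8305 continue | (k=5,j=4): S=192.0770, (K−S)⁺=0.0000, hold=0.0000 ⇒ V=0.0000 continue | (k=5,j=5): S=255.8671, (K−S)⁺=0.0000, hold=0.0000 ⇒ V=0.0000 continue  boundary S*=81.2565
step 4: (k=4,j=0): S=70.4026, (K−S)⁺=44.5874, hold=44.1591 ⇒ V=44.5874 exercise | (k=4,j=1): S=93.7838, (K−S)⁺=21.2062, hold=23.6154 ⇒ V=23.6154 continue | (k=4,j=2): S=124.9300, (K−S)⁺=0.0000, hold=7.4933 ⇒ V=7.4933 continue | (k=4,j=3): S=166.4201, (K−S)⁺=0.0000, hold=0.9534 ⇒ V=0.9534 continue | (k=4,j=4): S=221.6894, (K−S)⁺=0.0000, hold=0.0000 ⇒ V=0.0000 continue  boundary S*=70.4026
step 3: (k=3,j=0): S=81.2565, (K−S)⁺=33.7335, hold=34.4506 ⇒ V=34.4506 continue | (k=3,j=1): S=108.2424, (K−S)⁺=6.7476, hold=15.8625 ⇒ V=15.8625 continue | (k=3,j=2): S=144.1904, (K−S)⁺=0.0000, hold=4.3561 ⇒ V=4.3561 continue | (k=3,j=3): S=192.0770, (K−S)⁺=0.0000, hold=0.4966 ⇒ V=0.4966 continue  boundary S*=-
step 2: (k=2,j=0): S=93.7838, (K−S)⁺=21.2062, hold=25.4849 ⇒ V=25.4849 continue | (k=2,j=1): S=124.9300, (K−S)⁺=0.0000, hold=10.3329 ⇒ V=10.3329 continue | (k=2,j=2): S=166.4201, (K−S)⁺=0.0000, hold=2.5049 ⇒ V=2.5049 continue  boundary S*=-
step 1: (k=1,j=0): S=108.2424, (K−S)⁺=6.7476, hold=18.1862 ⇒ V=18.1862 continue | (k=1,j=1): S=144.1904, (K−S)⁺=0.0000, hold=6.5727 ⇒ V=6.5727 continue  boundary S*=-
step 0: (k=0,j=0): S=124.9300, (K−S)⁺=0.0000, hold=12.5970 ⇒ V=12.5970 continue  boundary S*=-

price = 12.5970
boundary = - - - - 70.4026 81.2565 93.7838
tree:
12.5970
18.1862 6.5727
25.4849 10.3329 2.5049
34.4506 15.8625 4.3561 0.4966
44.5874 23.6154 7.4933 0.9534 0.0000
53.9915 33.7335 12.7160 1.8305 0.0000 0.0000
62.1394 44.5874 21.2062 3.5145 0.0000 0.0000 0.0000
69.1990 53.9915 33.7335 6.7476 0.0000 0.0000 0.0000 0.0000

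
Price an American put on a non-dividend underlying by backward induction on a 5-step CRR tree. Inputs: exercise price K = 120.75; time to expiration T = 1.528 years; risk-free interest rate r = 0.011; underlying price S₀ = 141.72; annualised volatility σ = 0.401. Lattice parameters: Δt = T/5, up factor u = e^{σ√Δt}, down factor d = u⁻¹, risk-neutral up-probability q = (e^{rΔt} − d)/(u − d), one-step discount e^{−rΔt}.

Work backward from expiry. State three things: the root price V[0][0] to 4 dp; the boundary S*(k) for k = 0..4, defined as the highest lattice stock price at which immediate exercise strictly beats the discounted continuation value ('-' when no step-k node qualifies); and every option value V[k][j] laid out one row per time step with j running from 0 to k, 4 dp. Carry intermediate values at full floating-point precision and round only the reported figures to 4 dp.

price = 15.7635
boundary = - - - 72.8805 90.9672
tree:
15.7635
23.5709 6.4282
34.2564 10.8091 1.1721
47.8695 18.0297 2.1473 0.0000
62.3600 29.7828 3.9341 0.0000 0.0000
73.9695 47.8695 7.2076 0.0000 0.0000 0.0000

Δt=0.30560, u=1.24817, d=0.80117, q=0.45234, disc=e^(-rΔt)=0.99664
k=5 terminal: V=max(K-S,0) → 73.9695 47.8695 7.2076 0.0000 0.0000 0.0000
k=4: j=0 S=58.3900 intr=62.3600 cont=61.9548 V=62.3600[EX]; j=1 S=90.9672 intr=29.7828 cont=29.3776 V=29.7828[EX]; j=2 S=141.7200 intr=0.0000 cont=3.9341 V=3.9341[hold]; j=3 S=220.7890 intr=0.0000 cont=0.0000 V=0.0000[hold]; j=4 S=343.9726 intr=0.0000 cont=0.0000 V=0.0000[hold]  S*(4)=90.9672
k=3: j=0 S=72.8805 intr=47.8695 cont=47.4642 V=47.8695[EX]; j=1 S=113.5424 intr=7.2076 cont=18.0297 V=18.0297[hold]; j=2 S=176.8904 intr=0.0000 cont=2.1473 V=2.1473[hold]; j=3 S=275.5819 intr=0.0000 cont=0.0000 V=0.0000[hold]  S*(3)=72.8805
k=2: j=0 S=90.9672 intr=29.7828 cont=34.2564 V=34.2564[hold]; j=1 S=141.7200 intr=0.0000 cont=10.8091 V=10.8091[hold]; j=2 S=220.7890 intr=0.0000 cont=1.1721 V=1.1721[hold]  S*(2)=-
k=1: j=0 S=113.5424 intr=7.2076 cont=23.5709 V=23.5709[hold]; j=1 S=176.8904 intr=0.0000 cont=6.4282 V=6.4282[hold]  S*(1)=-
k=0: j=0 S=141.7200 intr=0.0000 cont=15.7635 V=15.7635[hold]  S*(0)=-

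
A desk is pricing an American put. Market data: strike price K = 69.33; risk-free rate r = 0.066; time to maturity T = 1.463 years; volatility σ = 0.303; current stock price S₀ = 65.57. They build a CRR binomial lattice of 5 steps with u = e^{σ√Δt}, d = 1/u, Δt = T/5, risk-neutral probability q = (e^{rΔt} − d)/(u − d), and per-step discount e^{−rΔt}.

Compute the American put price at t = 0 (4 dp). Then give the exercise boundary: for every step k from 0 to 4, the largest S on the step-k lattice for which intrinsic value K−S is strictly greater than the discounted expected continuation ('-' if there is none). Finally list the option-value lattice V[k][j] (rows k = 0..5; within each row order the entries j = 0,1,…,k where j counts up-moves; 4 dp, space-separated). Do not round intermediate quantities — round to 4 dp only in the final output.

params: Δt=0.29260 u=1.17810 d=0.84883 q=0.51834 e^(-rΔt)=0.98087
t_5 payoffs: 40.4365 29.2284 13.6724 0.0000 0.0000 0.0000
t_4: node(4,0) S=34.0393 payoff=35.2907 vs cont=33.9646 → 35.2907 [stop]  node(4,1) S=47.2436 payoff=22.0864 vs cont=20.7604 → 22.0864 [stop]  node(4,2) S=65.5700 payoff=3.7600 vs cont=6.4596 → 6.4596 [wait]  node(4,3) S=91.0054 payoff=0.0000 vs cont=0.0000 → 0.0000 [wait]  node(4,4) S=126.3075 payoff=0.0000 vs cont=0.0000 → 0.0000 [wait]  ⇒ S*(4)=47.2436
t_3: node(3,0) S=40.1016 payoff=29.2284 vs cont=27.9023 → 29.2284 [stop]  node(3,1) S=55.6576 payoff=13.6724 vs cont=13.7189 → 13.7189 [wait]  node(3,2) S=77.2478 payoff=0.0000 vs cont=3.0518 → 3.0518 [wait]  node(3,3) S=107.2132 payoff=0.0000 vs cont=0.0000 → 0.0000 [wait]  ⇒ S*(3)=40.1016
t_2: node(2,0) S=47.2436 payoff=22.0864 vs cont=20.7840 → 22.0864 [stop]  node(2,1) S=65.5700 payoff=3.7600 vs cont=8.0331 → 8.0331 [wait]  node(2,2) S=91.0054 payoff=0.0000 vs cont=1.4418 → 1.4418 [wait]  ⇒ S*(2)=47.2436
t_1: node(1,0) S=55.6576 payoff=13.6724 vs cont=14.5190 → 14.5190 [wait]  node(1,1) S=77.2478 payoff=0.0000 vs cont=4.5283 → 4.5283 [wait]  ⇒ S*(1)=-
t_0: node(0,0) S=65.5700 payoff=3.7600 vs cont=9.1618 → 9.1618 [wait]  ⇒ S*(0)=-

price = 9.1618
boundary = - - 47.2436 40.1016 47.2436
tree:
9.1618
14.5190 4.5283
22.0864 8.0331 1.4418
29.2284 13.7189 3.0518 0.0000
35.2907 22.0864 6.4596 0.0000 0.0000
40.4365 29.2284 13.6724 0.0000 0.0000 0.0000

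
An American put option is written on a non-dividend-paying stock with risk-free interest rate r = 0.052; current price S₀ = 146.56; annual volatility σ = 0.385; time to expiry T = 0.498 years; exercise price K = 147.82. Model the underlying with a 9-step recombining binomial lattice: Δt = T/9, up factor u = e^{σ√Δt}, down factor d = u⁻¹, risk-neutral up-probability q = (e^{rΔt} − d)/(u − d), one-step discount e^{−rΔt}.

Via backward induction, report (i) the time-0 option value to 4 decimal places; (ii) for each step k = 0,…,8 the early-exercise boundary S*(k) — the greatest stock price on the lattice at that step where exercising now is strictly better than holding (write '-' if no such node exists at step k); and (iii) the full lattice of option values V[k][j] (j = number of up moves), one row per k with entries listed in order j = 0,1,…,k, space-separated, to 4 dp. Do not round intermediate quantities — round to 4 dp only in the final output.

price = 15.2473
boundary = - - - - 102.0211 111.6919 102.0211 111.6919 122.2793
tree:
15.2473
21.0223 9.4036
28.1567 13.8158 4.9258
36.5283 19.7209 7.8300 1.9711
45.7989 27.2178 12.1344 3.4538 0.4594
54.6322 36.1281 18.2231 5.9502 0.9093 0.0000
62.7008 45.7989 26.3074 10.0242 1.7996 0.0000 0.0000
70.0707 54.6322 36.1281 16.3721 3.5615 0.0000 0.0000 0.0000
76.8026 62.7008 45.7989 25.5407 7.0486 0.0000 0.0000 0.0000 0.0000
82.9515 70.0707 54.6322 36.1281 13.9497 0.0000 0.0000 0.0000 0.0000 0.0000

params: Δt=0.05533 u=1.09479 d=0.91342 q=0.49326 e^(-rΔt)=0.99713
t_9 payoffs: 82.9515 70.0707 54.6322 36.1281 13.9497 0.0000 0.0000 0.0000 0.0000 0.0000
t_8: node(8,0) S=71.0174 payoff=76.8026 vs cont=76.3779 → 76.8026 [stop]  node(8,1) S=85.1192 payoff=62.7008 vs cont=62.2761 → 62.7008 [stop]  node(8,2) S=102.0211 payoff=45.7989 vs cont=45.3741 → 45.7989 [stop]  node(8,3) S=122.2793 payoff=25.5407 vs cont=25.1160 → 25.5407 [stop]  node(8,4) S=146.5600 payoff=1.2600 vs cont=7.0486 → 7.0486 [wait]  node(8,5) S=175.6621 payoff=0.0000 vs cont=0.0000 → 0.0000 [wait]  node(8,6) S=210.5430 payoff=0.0000 vs cont=0.0000 → 0.0000 [wait]  node(8,7) S=252.3500 payoff=0.0000 vs cont=0.0000 → 0.0000 [wait]  node(8,8) S=302.4586 payoff=0.0000 vs cont=0.0000 → 0.0000 [wait]  ⇒ S*(8)=122.2793
t_7: node(7,0) S=77.7493 payoff=70.0707 vs cont=69.6460 → 70.0707 [stop]  node(7,1) S=93.1878 payoff=54.6322 vs cont=54.2075 → 54.6322 [stop]  node(7,2) S=111.6919 payoff=36.1281 vs cont=35.7034 → 36.1281 [stop]  node(7,3) S=133.8703 payoff=13.9497 vs cont=16.3721 → 16.3721 [wait]  node(7,4) S=160.4526 payoff=0.0000 vs cont=3.5615 → 3.5615 [wait]  node(7,5) S=192.3133 payoff=0.0000 vs cont=0.0000 → 0.0000 [wait]  node(7,6) S=230.5006 payoff=0.0000 vs cont=0.0000 → 0.0000 [wait]  node(7,7) S=276.2706 payoff=0.0000 vs cont=0.0000 → 0.0000 [wait]  ⇒ S*(7)=111.6919
t_6: node(6,0) S=85.1192 payoff=62.7008 vs cont=62.2761 → 62.7008 [stop]  node(6,1) S=102.0211 payoff=45.7989 vs cont=45.3741 → 45.7989 [stop]  node(6,2) S=122.2793 payoff=25.5407 vs cont=26.3074 → 26.3074 [wait]  node(6,3) S=146.5600 payoff=1.2600 vs cont=10.0242 → 10.0242 [wait]  node(6,4) S=175.6621 payoff=0.0000 vs cont=1.7996 → 1.7996 [wait]  node(6,5) S=210.5430 payoff=0.0000 vs cont=0.0000 → 0.0000 [wait]  node(6,6) S=252.3500 payoff=0.0000 vs cont=0.0000 → 0.0000 [wait]  ⇒ S*(6)=102.0211
t_5: node(5,0) S=93.1878 payoff=54.6322 vs cont=54.2075 → 54.6322 [stop]  node(5,1) S=111.6919 payoff=36.1281 vs cont=36.0805 → 36.1281 [stop]  node(5,2) S=133.8703 payoff=13.9497 vs cont=18.2231 → 18.2231 [wait]  node(5,3) S=160.4526 payoff=0.0000 vs cont=5.9502 → 5.9502 [wait]  node(5,4) S=192.3133 payoff=0.0000 vs cont=0.9093 → 0.9093 [wait]  node(5,5) S=230.5006 payoff=0.0000 vs cont=0.0000 → 0.0000 [wait]  ⇒ S*(5)=111.6919
t_4: node(4,0) S=102.0211 payoff=45.7989 vs cont=45.3741 → 45.7989 [stop]  node(4,1) S=122.2793 payoff=25.5407 vs cont=27.2178 → 27.2178 [wait]  node(4,2) S=146.5600 payoff=1.2600 vs cont=12.1344 → 12.1344 [wait]  node(4,3) S=175.6621 payoff=0.0000 vs cont=3.4538 → 3.4538 [wait]  node(4,4) S=210.5430 payoff=0.0000 vs cont=0.4594 → 0.4594 [wait]  ⇒ S*(4)=102.0211
t_3: node(3,0) S=111.6919 payoff=36.1281 vs cont=36.5283 → 36.5283 [wait]  node(3,1) S=133.8703 payoff=13.9497 vs cont=19.7209 → 19.7209 [wait]  node(3,2) S=160.4526 payoff=0.0000 vs cont=7.8300 → 7.8300 [wait]  node(3,3) S=192.3133 payoff=0.0000 vs cont=1.9711 → 1.9711 [wait]  ⇒ S*(3)=-
t_2: node(2,0) S=122.2793 payoff=25.5407 vs cont=28.1567 → 28.1567 [wait]  node(2,1) S=146.5600 payoff=1.2600 vs cont=13.8158 → 13.8158 [wait]  node(2,2) S=175.6621 payoff=0.0000 vs cont=4.9258 → 4.9258 [wait]  ⇒ S*(2)=-
t_1: node(1,0) S=133.8703 payoff=13.9497 vs cont=21.0223 → 21.0223 [wait]  node(1,1) S=160.4526 payoff=0.0000 vs cont=9.4036 → 9.4036 [wait]  ⇒ S*(1)=-
t_0: node(0,0) S=146.5600 payoff=1.2600 vs cont=15.2473 → 15.2473 [wait]  ⇒ S*(0)=-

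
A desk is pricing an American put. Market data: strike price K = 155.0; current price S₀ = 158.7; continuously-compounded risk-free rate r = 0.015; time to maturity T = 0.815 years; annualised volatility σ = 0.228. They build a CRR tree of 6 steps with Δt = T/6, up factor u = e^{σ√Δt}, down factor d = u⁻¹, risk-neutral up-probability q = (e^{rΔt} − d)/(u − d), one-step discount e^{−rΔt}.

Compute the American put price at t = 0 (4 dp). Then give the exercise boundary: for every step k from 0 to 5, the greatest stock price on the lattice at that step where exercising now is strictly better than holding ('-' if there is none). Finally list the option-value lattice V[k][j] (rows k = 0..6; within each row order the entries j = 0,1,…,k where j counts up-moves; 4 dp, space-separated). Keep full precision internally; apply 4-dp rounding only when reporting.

params: Δt=0.13583 u=1.08766 d=0.91940 q=0.49113 e^(-rΔt)=0.99796
t_6 payoffs: 59.1455 41.6032 20.8506 0.0000 0.0000 0.0000 0.0000
t_5: node(5,0) S=104.2573 payoff=50.7427 vs cont=50.4272 → 50.7427 [stop]  node(5,1) S=123.3374 payoff=31.6626 vs cont=31.3471 → 31.6626 [stop]  node(5,2) S=145.9093 payoff=9.0907 vs cont=10.5887 → 10.5887 [wait]  node(5,3) S=172.6120 payoff=0.0000 vs cont=0.0000 → 0.0000 [wait]  node(5,4) S=204.2016 payoff=0.0000 vs cont=0.0000 → 0.0000 [wait]  node(5,5) S=241.5724 payoff=0.0000 vs cont=0.0000 → 0.0000 [wait]  ⇒ S*(5)=123.3374
t_4: node(4,0) S=113.3968 payoff=41.6032 vs cont=41.2878 → 41.6032 [stop]  node(4,1) S=134.1494 payoff=20.8506 vs cont=21.2693 → 21.2693 [wait]  node(4,2) S=158.7000 payoff=0.0000 vs cont=5.3774 → 5.3774 [wait]  node(4,3) S=187.7436 payoff=0.0000 vs cont=0.0000 → 0.0000 [wait]  node(4,4) S=222.1024 payoff=0.0000 vs cont=0.0000 → 0.0000 [wait]  ⇒ S*(4)=113.3968
t_3: node(3,0) S=123.3374 payoff=31.6626 vs cont=31.5524 → 31.6626 [stop]  node(3,1) S=145.9093 payoff=9.0907 vs cont=13.4369 → 13.4369 [wait]  node(3,2) S=172.6120 payoff=0.0000 vs cont=2.7308 → 2.7308 [wait]  node(3,3) S=204.2016 payoff=0.0000 vs cont=0.0000 → 0.0000 [wait]  ⇒ S*(3)=123.3374
t_2: node(2,0) S=134.1494 payoff=20.8506 vs cont=22.6653 → 22.6653 [wait]  node(2,1) S=158.7000 payoff=0.0000 vs cont=8.1622 → 8.1622 [wait]  node(2,2) S=187.7436 payoff=0.0000 vs cont=1.3868 → 1.3868 [wait]  ⇒ S*(2)=-
t_1: node(1,0) S=145.9093 payoff=9.0907 vs cont=15.5108 → 15.5108 [wait]  node(1,1) S=172.6120 payoff=0.0000 vs cont=4.8248 → 4.8248 [wait]  ⇒ S*(1)=-
t_0: node(0,0) S=158.7000 payoff=0.0000 vs cont=10.2417 → 10.2417 [wait]  ⇒ S*(0)=-

price = 10.2417
boundary = - - - 123.3374 113.3968 123.3374
tree:
10.2417
15.5108 4.8248
22.6653 8.1622 1.3868
31.6626 13.4369 2.7308 0.0000
41.6032 21.2693 5.3774 0.0000 0.0000
50.7427 31.6626 10.5887 0.0000 0.0000 0.0000
59.1455 41.6032 20.8506 0.0000 0.0000 0.0000 0.0000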